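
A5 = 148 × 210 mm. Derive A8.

52 × 74 mm

A6: ⌊210/2⌋ × 148 = 105 × 148 mm
A7: ⌊148/2⌋ × 105 = 74 × 105 mm
A8: ⌊105/2⌋ × 74 = 52 × 74 mm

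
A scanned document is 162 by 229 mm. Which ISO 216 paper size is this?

Aspect ratio 229/162 ≈ 1.414 — close to the ISO √2 ≈ 1.414.
In the C-series (envelope sizes, between A and B): C5 = 162 × 229 mm.

C5 (162 × 229 mm)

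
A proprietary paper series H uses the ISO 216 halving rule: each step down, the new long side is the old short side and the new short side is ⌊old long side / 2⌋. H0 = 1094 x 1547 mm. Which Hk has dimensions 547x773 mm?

H2

H0: 1094 × 1547 mm
H1: 773 × 1094 mm
H2: 547 × 773 mm
H3: 386 × 547 mm
→ matches H2.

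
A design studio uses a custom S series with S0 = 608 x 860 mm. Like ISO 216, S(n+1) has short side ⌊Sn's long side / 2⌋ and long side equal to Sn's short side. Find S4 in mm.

S1: ⌊860/2⌋ × 608 = 430 × 608 mm
S2: ⌊608/2⌋ × 430 = 304 × 430 mm
S3: ⌊430/2⌋ × 304 = 215 × 304 mm
S4: ⌊304/2⌋ × 215 = 152 × 215 mm

152 × 215 mm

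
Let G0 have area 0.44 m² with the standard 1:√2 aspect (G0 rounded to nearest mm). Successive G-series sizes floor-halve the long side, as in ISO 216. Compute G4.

139 × 197 mm

Let G0's short side be w mm. w · w√2 = 0.44 m² = 440,000 mm², so w ≈ 557.8 mm and w√2 ≈ 788.8 mm → G0 = 558 × 789 mm.
G1: ⌊789/2⌋ × 558 = 394 × 558 mm
G2: ⌊558/2⌋ × 394 = 279 × 394 mm
G3: ⌊394/2⌋ × 279 = 197 × 279 mm
G4: ⌊279/2⌋ × 197 = 139 × 197 mm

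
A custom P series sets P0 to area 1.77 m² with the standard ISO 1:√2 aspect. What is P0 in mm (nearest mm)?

Let the short side be w mm. Then w · w√2 = 1.77 m² = 1,770,000 mm².
w² = 1,770,000/√2, so w ≈ 1118.7 mm; long side = w√2 ≈ 1582.1 mm.

1119 × 1582 mm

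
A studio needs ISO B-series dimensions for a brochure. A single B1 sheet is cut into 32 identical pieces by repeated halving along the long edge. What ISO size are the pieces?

B6

32 = 2^5, so 5 halving steps.
B1 → B2 → … → B6 after 5 steps.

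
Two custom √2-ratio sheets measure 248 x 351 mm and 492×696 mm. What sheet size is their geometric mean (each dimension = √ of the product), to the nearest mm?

Short side: √(248 · 492) = √122016 ≈ 349.3 → 349 mm
Long side: √(351 · 696) = √244296 ≈ 494.3 → 494 mm

349 × 494 mm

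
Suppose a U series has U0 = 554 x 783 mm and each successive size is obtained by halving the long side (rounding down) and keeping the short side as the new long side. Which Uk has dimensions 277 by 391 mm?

U2

U0: 554 × 783 mm
U1: 391 × 554 mm
U2: 277 × 391 mm
U3: 195 × 277 mm
→ matches U2.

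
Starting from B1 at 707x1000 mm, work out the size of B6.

B2: ⌊1000/2⌋ × 707 = 500 × 707 mm
B3: ⌊707/2⌋ × 500 = 353 × 500 mm
B4: ⌊500/2⌋ × 353 = 250 × 353 mm
B5: ⌊353/2⌋ × 250 = 176 × 250 mm
B6: ⌊250/2⌋ × 176 = 125 × 176 mm

125 × 176 mm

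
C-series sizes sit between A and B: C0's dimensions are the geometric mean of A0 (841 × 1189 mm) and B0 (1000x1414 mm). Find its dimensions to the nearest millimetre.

Short: √(841 · 1000) = √841000 ≈ 917.1 mm.
Long: √(1189 · 1414) = √1681246 ≈ 1296.6 mm.

917 × 1297 mm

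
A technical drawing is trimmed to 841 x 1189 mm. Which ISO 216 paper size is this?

A0 (841 × 1189 mm)

Aspect ratio 1189/841 ≈ 1.414 — close to the ISO √2 ≈ 1.414.
In the A-series (A0 area = 1 m²): A0 = 841 × 1189 mm.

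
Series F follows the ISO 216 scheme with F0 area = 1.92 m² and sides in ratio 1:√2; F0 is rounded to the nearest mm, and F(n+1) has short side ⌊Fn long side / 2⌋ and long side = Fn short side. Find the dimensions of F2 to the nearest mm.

582 × 824 mm

Let F0's short side be w mm. w · w√2 = 1.92 m² = 1,920,000 mm², so w ≈ 1165.2 mm and w√2 ≈ 1647.8 mm → F0 = 1165 × 1648 mm.
F1: ⌊1648/2⌋ × 1165 = 824 × 1165 mm
F2: ⌊1165/2⌋ × 824 = 582 × 824 mm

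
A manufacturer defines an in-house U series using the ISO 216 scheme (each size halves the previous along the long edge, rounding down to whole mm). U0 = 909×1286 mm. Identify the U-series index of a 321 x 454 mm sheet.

U0: 909 × 1286 mm
U1: 643 × 909 mm
U2: 454 × 643 mm
U3: 321 × 454 mm
U4: 227 × 321 mm
→ matches U3.

U3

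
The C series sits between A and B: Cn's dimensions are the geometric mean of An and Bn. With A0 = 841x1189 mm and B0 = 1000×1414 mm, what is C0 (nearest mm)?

917 × 1297 mm

Short side: √(841 · 1000) = √841000 ≈ 917.1 → 917 mm
Long side: √(1189 · 1414) = √1681246 ≈ 1296.6 → 1297 mm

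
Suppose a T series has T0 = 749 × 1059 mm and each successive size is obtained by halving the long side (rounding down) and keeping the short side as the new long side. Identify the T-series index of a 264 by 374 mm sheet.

T0: 749 × 1059 mm
T1: 529 × 749 mm
T2: 374 × 529 mm
T3: 264 × 374 mm
T4: 187 × 264 mm
→ matches T3.

T3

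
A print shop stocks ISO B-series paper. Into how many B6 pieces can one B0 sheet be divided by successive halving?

64

Each ISO step halves the sheet: 1 × B0 → 2 × B1 → 4 × B2 → 8 × B3 → …
From B0 to B6 is 6 halving steps: 2^6 = 64.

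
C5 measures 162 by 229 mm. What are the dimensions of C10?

28 × 40 mm

C6: ⌊229/2⌋ × 162 = 114 × 162 mm
C7: ⌊162/2⌋ × 114 = 81 × 114 mm
C8: ⌊114/2⌋ × 81 = 57 × 81 mm
C9: ⌊81/2⌋ × 57 = 40 × 57 mm
C10: ⌊57/2⌋ × 40 = 28 × 40 mm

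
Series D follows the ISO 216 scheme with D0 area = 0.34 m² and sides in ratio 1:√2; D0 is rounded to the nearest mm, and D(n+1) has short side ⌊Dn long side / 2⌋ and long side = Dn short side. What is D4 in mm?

Let D0's short side be w mm. w · w√2 = 0.34 m² = 340,000 mm², so w ≈ 490.3 mm and w√2 ≈ 693.4 mm → D0 = 490 × 693 mm.
D1: ⌊693/2⌋ × 490 = 346 × 490 mm
D2: ⌊490/2⌋ × 346 = 245 × 346 mm
D3: ⌊346/2⌋ × 245 = 173 × 245 mm
D4: ⌊245/2⌋ × 173 = 122 × 173 mm

122 × 173 mm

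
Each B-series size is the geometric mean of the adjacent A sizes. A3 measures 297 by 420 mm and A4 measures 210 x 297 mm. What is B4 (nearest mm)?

250 × 353 mm

Short side: √(297 · 210) = √62370 ≈ 249.7 → 250 mm
Long side: √(420 · 297) = √124740 ≈ 353.2 → 353 mm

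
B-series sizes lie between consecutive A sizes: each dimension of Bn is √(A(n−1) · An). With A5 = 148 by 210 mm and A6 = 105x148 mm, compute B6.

Short side: √(148 · 105) = √15540 ≈ 124.7 → 125 mm
Long side: √(210 · 148) = √31080 ≈ 176.3 → 176 mm

125 × 176 mm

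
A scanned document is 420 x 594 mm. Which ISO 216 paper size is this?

A2 (420 × 594 mm)

Aspect ratio 594/420 ≈ 1.414 — close to the ISO √2 ≈ 1.414.
In the A-series (A0 area = 1 m²): A2 = 420 × 594 mm.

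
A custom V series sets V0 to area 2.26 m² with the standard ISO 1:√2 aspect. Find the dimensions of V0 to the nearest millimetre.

1264 × 1788 mm

Let the short side be w mm. Then w · w√2 = 2.26 m² = 2,260,000 mm².
w² = 2,260,000/√2, so w ≈ 1264.1 mm; long side = w√2 ≈ 1787.8 mm.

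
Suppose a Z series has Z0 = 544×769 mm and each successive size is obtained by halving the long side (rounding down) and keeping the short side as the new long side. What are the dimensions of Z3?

Z1: ⌊769/2⌋ × 544 = 384 × 544 mm
Z2: ⌊544/2⌋ × 384 = 272 × 384 mm
Z3: ⌊384/2⌋ × 272 = 192 × 272 mm

192 × 272 mm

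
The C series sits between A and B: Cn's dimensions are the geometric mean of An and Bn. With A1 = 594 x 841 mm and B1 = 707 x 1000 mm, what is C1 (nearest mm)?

648 × 917 mm

Short side: √(594 · 707) = √419958 ≈ 648.0 → 648 mm
Long side: √(841 · 1000) = √841000 ≈ 917.1 → 917 mm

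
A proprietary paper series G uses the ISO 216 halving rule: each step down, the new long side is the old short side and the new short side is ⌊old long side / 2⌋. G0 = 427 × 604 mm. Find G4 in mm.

106 × 151 mm

G1: ⌊604/2⌋ × 427 = 302 × 427 mm
G2: ⌊427/2⌋ × 302 = 213 × 302 mm
G3: ⌊302/2⌋ × 213 = 151 × 213 mm
G4: ⌊213/2⌋ × 151 = 106 × 151 mm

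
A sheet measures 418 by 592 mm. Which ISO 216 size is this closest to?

Aspect ratio 592/418 ≈ 1.416 — close to the ISO √2 ≈ 1.414.
In the A-series (A0 area = 1 m²): A2 = 420 × 594 mm.
Off by 4 mm total — nearest standard size.

A2 (420 × 594 mm)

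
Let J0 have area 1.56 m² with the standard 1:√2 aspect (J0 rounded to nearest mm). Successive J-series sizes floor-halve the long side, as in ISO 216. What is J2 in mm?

Let J0's short side be w mm. w · w√2 = 1.56 m² = 1,560,000 mm², so w ≈ 1050.3 mm and w√2 ≈ 1485.3 mm → J0 = 1050 × 1485 mm.
J1: ⌊1485/2⌋ × 1050 = 742 × 1050 mm
J2: ⌊1050/2⌋ × 742 = 525 × 742 mm

525 × 742 mm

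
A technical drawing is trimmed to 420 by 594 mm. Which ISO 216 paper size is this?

Aspect ratio 594/420 ≈ 1.414 — close to the ISO √2 ≈ 1.414.
In the A-series (A0 area = 1 m²): A2 = 420 × 594 mm.

A2 (420 × 594 mm)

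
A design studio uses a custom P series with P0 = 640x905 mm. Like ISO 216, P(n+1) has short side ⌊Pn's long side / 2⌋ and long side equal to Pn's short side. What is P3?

P1: ⌊905/2⌋ × 640 = 452 × 640 mm
P2: ⌊640/2⌋ × 452 = 320 × 452 mm
P3: ⌊452/2⌋ × 320 = 226 × 320 mm

226 × 320 mm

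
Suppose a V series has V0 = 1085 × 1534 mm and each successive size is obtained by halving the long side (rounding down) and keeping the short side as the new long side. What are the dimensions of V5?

V1 = 767 × 1085 mm (from V0 by 1 halving).
V2: ⌊1085/2⌋ × 767 = 542 × 767 mm
V3: ⌊767/2⌋ × 542 = 383 × 542 mm
V4: ⌊542/2⌋ × 383 = 271 × 383 mm
V5: ⌊383/2⌋ × 271 = 191 × 271 mm

191 × 271 mm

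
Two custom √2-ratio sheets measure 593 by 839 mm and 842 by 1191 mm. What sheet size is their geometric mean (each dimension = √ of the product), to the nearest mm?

707 × 1000 mm

Short side: √(593 · 842) = √499306 ≈ 706.6 → 707 mm
Long side: √(839 · 1191) = √999249 ≈ 999.6 → 1000 mm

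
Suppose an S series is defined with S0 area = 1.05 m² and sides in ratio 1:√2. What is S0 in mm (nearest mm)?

Let the short side be w mm. Then w · w√2 = 1.05 m² = 1,050,000 mm².
w² = 1,050,000/√2, so w ≈ 861.7 mm; long side = w√2 ≈ 1218.6 mm.

862 × 1219 mm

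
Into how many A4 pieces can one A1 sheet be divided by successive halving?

8

A1 = 594 × 841 mm; A4 = 210 × 297 mm.
Each halving step doubles the count; 3 steps from A1 to A4.
2^3 = 8.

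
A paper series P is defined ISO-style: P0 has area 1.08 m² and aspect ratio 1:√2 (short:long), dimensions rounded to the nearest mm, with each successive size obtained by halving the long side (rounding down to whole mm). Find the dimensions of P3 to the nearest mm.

309 × 437 mm

Let P0's short side be w mm. w · w√2 = 1.08 m² = 1,080,000 mm², so w ≈ 873.9 mm and w√2 ≈ 1235.9 mm → P0 = 874 × 1236 mm.
P1: ⌊1236/2⌋ × 874 = 618 × 874 mm
P2: ⌊874/2⌋ × 618 = 437 × 618 mm
P3: ⌊618/2⌋ × 437 = 309 × 437 mm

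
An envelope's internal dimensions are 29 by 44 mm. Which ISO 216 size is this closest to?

B10 (31 × 44 mm)

Aspect ratio 44/29 ≈ 1.517 (ISO target is √2 ≈ 1.414).
In the B-series (B0 = 1000 × 1414 mm): B10 = 31 × 44 mm.
Off by 2 mm total — nearest standard size.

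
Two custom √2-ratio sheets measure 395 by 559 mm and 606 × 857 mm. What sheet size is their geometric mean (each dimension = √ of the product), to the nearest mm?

Short side: √(395 · 606) = √239370 ≈ 489.3 → 489 mm
Long side: √(559 · 857) = √479063 ≈ 692.1 → 692 mm

489 × 692 mm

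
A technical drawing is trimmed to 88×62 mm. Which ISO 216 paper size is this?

Aspect ratio 88/62 ≈ 1.419 — close to the ISO √2 ≈ 1.414.
In the B-series (B0 = 1000 × 1414 mm): B8 = 62 × 88 mm.

B8 (62 × 88 mm)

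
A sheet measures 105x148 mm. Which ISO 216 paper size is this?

A6 (105 × 148 mm)

Aspect ratio 148/105 ≈ 1.410 — close to the ISO √2 ≈ 1.414.
In the A-series (A0 area = 1 m²): A6 = 105 × 148 mm.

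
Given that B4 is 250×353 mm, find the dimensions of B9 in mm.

B5: ⌊353/2⌋ × 250 = 176 × 250 mm
B6: ⌊250/2⌋ × 176 = 125 × 176 mm
B7: ⌊176/2⌋ × 125 = 88 × 125 mm
B8: ⌊125/2⌋ × 88 = 62 × 88 mm
B9: ⌊88/2⌋ × 62 = 44 × 62 mm

44 × 62 mm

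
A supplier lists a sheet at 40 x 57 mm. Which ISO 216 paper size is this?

C9 (40 × 57 mm)

Aspect ratio 57/40 ≈ 1.425 — close to the ISO √2 ≈ 1.414.
In the C-series (envelope sizes, between A and B): C9 = 40 × 57 mm.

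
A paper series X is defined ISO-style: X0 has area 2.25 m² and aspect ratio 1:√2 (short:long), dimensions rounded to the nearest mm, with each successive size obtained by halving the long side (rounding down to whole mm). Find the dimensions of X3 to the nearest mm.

Let X0's short side be w mm. w · w√2 = 2.25 m² = 2,250,000 mm², so w ≈ 1261.3 mm and w√2 ≈ 1783.8 mm → X0 = 1261 × 1784 mm.
X1: ⌊1784/2⌋ × 1261 = 892 × 1261 mm
X2: ⌊1261/2⌋ × 892 = 630 × 892 mm
X3: ⌊892/2⌋ × 630 = 446 × 630 mm

446 × 630 mm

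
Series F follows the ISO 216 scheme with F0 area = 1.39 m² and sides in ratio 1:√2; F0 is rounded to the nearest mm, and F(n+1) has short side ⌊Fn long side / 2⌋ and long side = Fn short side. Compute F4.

247 × 350 mm

Let F0's short side be w mm. w · w√2 = 1.39 m² = 1,390,000 mm², so w ≈ 991.4 mm and w√2 ≈ 1402.1 mm → F0 = 991 × 1402 mm.
F1: ⌊1402/2⌋ × 991 = 701 × 991 mm
F2: ⌊991/2⌋ × 701 = 495 × 701 mm
F3: ⌊701/2⌋ × 495 = 350 × 495 mm
F4: ⌊495/2⌋ × 350 = 247 × 350 mm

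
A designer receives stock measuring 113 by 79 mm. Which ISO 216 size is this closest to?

Aspect ratio 113/79 ≈ 1.430 (ISO target is √2 ≈ 1.414).
In the C-series (envelope sizes, between A and B): C7 = 81 × 114 mm.
Off by 3 mm total — nearest standard size.

C7 (81 × 114 mm)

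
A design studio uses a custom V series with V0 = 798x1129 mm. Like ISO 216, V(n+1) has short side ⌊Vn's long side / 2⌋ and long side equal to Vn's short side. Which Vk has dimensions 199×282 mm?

V4

V0: 798 × 1129 mm
V1: 564 × 798 mm
V2: 399 × 564 mm
V3: 282 × 399 mm
V4: 199 × 282 mm
V5: 141 × 199 mm
→ matches V4.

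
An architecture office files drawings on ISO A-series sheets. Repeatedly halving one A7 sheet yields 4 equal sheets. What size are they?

A9

4 = 2^2, so 2 halving steps.
A7 → A8 → … → A9 after 2 steps.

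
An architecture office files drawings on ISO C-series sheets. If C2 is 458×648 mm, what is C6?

C3: ⌊648/2⌋ × 458 = 324 × 458 mm
C4: ⌊458/2⌋ × 324 = 229 × 324 mm
C5: ⌊324/2⌋ × 229 = 162 × 229 mm
C6: ⌊229/2⌋ × 162 = 114 × 162 mm

114 × 162 mm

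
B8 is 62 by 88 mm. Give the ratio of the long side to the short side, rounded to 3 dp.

88 / 62 = 1.419
ISO 216 targets √2 ≈ 1.414; the +0.005 deviation is from mm rounding.

1.419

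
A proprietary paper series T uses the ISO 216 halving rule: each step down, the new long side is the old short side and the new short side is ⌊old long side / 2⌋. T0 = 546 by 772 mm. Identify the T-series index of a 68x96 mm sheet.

T0: 546 × 772 mm
T1: 386 × 546 mm
T2: 273 × 386 mm
T3: 193 × 273 mm
T4: 136 × 193 mm
T5: 96 × 136 mm
T6: 68 × 96 mm
T7: 48 × 68 mm
→ matches T6.

T6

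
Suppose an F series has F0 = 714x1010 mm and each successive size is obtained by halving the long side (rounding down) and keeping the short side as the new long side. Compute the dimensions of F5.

F1: ⌊1010/2⌋ × 714 = 505 × 714 mm
F2: ⌊714/2⌋ × 505 = 357 × 505 mm
F3: ⌊505/2⌋ × 357 = 252 × 357 mm
F4: ⌊357/2⌋ × 252 = 178 × 252 mm
F5: ⌊252/2⌋ × 178 = 126 × 178 mm

126 × 178 mm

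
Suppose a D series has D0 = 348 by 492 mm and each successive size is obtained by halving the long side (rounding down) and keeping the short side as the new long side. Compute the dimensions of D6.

43 × 61 mm

D1: ⌊492/2⌋ × 348 = 246 × 348 mm
D2: ⌊348/2⌋ × 246 = 174 × 246 mm
D3: ⌊246/2⌋ × 174 = 123 × 174 mm
D4: ⌊174/2⌋ × 123 = 87 × 123 mm
D5: ⌊123/2⌋ × 87 = 61 × 87 mm
D6: ⌊87/2⌋ × 61 = 43 × 61 mm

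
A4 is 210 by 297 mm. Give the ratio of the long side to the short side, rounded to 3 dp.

1.414

297 / 210 = 1.414
Matches √2 ≈ 1.414 — the ISO 216 defining ratio.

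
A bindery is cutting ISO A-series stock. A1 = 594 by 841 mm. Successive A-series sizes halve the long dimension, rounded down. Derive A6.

A2: ⌊841/2⌋ × 594 = 420 × 594 mm
A3: ⌊594/2⌋ × 420 = 297 × 420 mm
A4: ⌊420/2⌋ × 297 = 210 × 297 mm
A5: ⌊297/2⌋ × 210 = 148 × 210 mm
A6: ⌊210/2⌋ × 148 = 105 × 148 mm

105 × 148 mm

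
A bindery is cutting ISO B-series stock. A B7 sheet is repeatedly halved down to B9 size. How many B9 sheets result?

4

Each ISO step halves the sheet: 1 × B7 → 2 × B8 → 4 × B9
From B7 to B9 is 2 halving steps: 2^2 = 4.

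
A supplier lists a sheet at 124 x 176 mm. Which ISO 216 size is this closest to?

B6 (125 × 176 mm)

Aspect ratio 176/124 ≈ 1.419 — close to the ISO √2 ≈ 1.414.
In the B-series (B0 = 1000 × 1414 mm): B6 = 125 × 176 mm.
Off by 1 mm total — nearest standard size.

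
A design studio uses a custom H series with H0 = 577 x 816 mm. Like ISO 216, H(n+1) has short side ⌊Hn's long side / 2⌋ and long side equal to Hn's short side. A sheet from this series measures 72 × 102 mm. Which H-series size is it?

H0: 577 × 816 mm
H1: 408 × 577 mm
H2: 288 × 408 mm
H3: 204 × 288 mm
H4: 144 × 204 mm
H5: 102 × 144 mm
H6: 72 × 102 mm
H7: 51 × 72 mm
→ matches H6.

H6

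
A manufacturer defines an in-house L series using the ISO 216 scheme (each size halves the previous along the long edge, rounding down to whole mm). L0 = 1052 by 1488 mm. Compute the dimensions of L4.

L1: ⌊1488/2⌋ × 1052 = 744 × 1052 mm
L2: ⌊1052/2⌋ × 744 = 526 × 744 mm
L3: ⌊744/2⌋ × 526 = 372 × 526 mm
L4: ⌊526/2⌋ × 372 = 263 × 372 mm

263 × 372 mm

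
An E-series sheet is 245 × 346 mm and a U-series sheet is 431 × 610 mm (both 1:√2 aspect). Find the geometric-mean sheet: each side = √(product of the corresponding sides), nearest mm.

Short side: √(245 · 431) = √105595 ≈ 325.0 → 325 mm
Long side: √(346 · 610) = √211060 ≈ 459.4 → 459 mm

325 × 459 mm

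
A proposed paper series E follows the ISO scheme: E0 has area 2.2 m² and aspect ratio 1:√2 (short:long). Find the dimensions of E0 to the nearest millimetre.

Let the short side be w mm. Then w · w√2 = 2.2 m² = 2,200,000 mm².
w² = 2,200,000/√2, so w ≈ 1247.3 mm; long side = w√2 ≈ 1763.9 mm.

1247 × 1764 mm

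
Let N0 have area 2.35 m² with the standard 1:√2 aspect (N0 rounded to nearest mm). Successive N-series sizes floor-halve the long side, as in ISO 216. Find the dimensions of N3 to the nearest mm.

Let N0's short side be w mm. w · w√2 = 2.35 m² = 2,350,000 mm², so w ≈ 1289.1 mm and w√2 ≈ 1823.0 mm → N0 = 1289 × 1823 mm.
N1: ⌊1823/2⌋ × 1289 = 911 × 1289 mm
N2: ⌊1289/2⌋ × 911 = 644 × 911 mm
N3: ⌊911/2⌋ × 644 = 455 × 644 mm

455 × 644 mm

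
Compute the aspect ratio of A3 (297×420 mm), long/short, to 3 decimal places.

1.414

420 / 297 = 1.414
Matches √2 ≈ 1.414 — the ISO 216 defining ratio.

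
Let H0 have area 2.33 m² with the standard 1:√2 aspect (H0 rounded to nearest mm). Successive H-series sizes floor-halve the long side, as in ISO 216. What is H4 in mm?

321 × 453 mm

Let H0's short side be w mm. w · w√2 = 2.33 m² = 2,330,000 mm², so w ≈ 1283.6 mm and w√2 ≈ 1815.2 mm → H0 = 1284 × 1815 mm.
H1: ⌊1815/2⌋ × 1284 = 907 × 1284 mm
H2: ⌊1284/2⌋ × 907 = 642 × 907 mm
H3: ⌊907/2⌋ × 642 = 453 × 642 mm
H4: ⌊642/2⌋ × 453 = 321 × 453 mm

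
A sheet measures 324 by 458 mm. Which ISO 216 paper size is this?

C3 (324 × 458 mm)

Aspect ratio 458/324 ≈ 1.414 — close to the ISO √2 ≈ 1.414.
In the C-series (envelope sizes, between A and B): C3 = 324 × 458 mm.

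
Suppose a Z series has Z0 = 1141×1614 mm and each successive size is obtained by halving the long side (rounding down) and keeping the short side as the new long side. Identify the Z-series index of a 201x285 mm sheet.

Z0: 1141 × 1614 mm
Z1: 807 × 1141 mm
Z2: 570 × 807 mm
Z3: 403 × 570 mm
Z4: 285 × 403 mm
Z5: 201 × 285 mm
Z6: 142 × 201 mm
→ matches Z5.

Z5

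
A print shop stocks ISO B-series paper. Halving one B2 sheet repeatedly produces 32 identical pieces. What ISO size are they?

B7

32 = 2^5, so 5 halving steps.
B2 → B3 → … → B7 after 5 steps.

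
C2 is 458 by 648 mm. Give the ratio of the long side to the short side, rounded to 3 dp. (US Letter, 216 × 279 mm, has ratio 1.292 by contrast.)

648 / 458 = 1.415
Matches √2 ≈ 1.414 — the ISO 216 defining ratio.

1.415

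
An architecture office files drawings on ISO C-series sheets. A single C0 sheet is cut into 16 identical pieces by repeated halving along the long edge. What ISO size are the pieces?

16 = 2^4, so 4 halving steps.
C0 → C1 → … → C4 after 4 steps.

C4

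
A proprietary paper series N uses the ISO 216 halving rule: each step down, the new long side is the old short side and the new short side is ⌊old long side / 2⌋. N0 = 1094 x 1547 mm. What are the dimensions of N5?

193 × 273 mm

N1: ⌊1547/2⌋ × 1094 = 773 × 1094 mm
N2: ⌊1094/2⌋ × 773 = 547 × 773 mm
N3: ⌊773/2⌋ × 547 = 386 × 547 mm
N4: ⌊547/2⌋ × 386 = 273 × 386 mm
N5: ⌊386/2⌋ × 273 = 193 × 273 mm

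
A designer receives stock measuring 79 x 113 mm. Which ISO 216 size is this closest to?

Aspect ratio 113/79 ≈ 1.430 (ISO target is √2 ≈ 1.414).
In the C-series (envelope sizes, between A and B): C7 = 81 × 114 mm.
Off by 3 mm total — nearest standard size.

C7 (81 × 114 mm)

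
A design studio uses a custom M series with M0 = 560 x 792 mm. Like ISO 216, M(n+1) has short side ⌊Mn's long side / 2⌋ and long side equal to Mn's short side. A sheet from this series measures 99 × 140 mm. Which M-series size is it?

M0: 560 × 792 mm
M1: 396 × 560 mm
M2: 280 × 396 mm
M3: 198 × 280 mm
M4: 140 × 198 mm
M5: 99 × 140 mm
M6: 70 × 99 mm
→ matches M5.

M5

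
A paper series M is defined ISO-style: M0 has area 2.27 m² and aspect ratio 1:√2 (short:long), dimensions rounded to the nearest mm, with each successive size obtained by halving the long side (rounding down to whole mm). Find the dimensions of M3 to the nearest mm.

448 × 633 mm

Let M0's short side be w mm. w · w√2 = 2.27 m² = 2,270,000 mm², so w ≈ 1266.9 mm and w√2 ≈ 1791.7 mm → M0 = 1267 × 1792 mm.
M1: ⌊1792/2⌋ × 1267 = 896 × 1267 mm
M2: ⌊1267/2⌋ × 896 = 633 × 896 mm
M3: ⌊896/2⌋ × 633 = 448 × 633 mm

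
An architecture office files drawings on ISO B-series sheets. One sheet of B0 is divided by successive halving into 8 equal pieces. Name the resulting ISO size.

8 = 2^3, so 3 halving steps.
B0 → B1 → … → B3 after 3 steps.

B3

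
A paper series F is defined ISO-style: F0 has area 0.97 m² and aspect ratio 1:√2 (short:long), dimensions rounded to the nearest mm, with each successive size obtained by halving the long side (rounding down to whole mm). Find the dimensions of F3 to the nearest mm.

292 × 414 mm

Let F0's short side be w mm. w · w√2 = 0.97 m² = 970,000 mm², so w ≈ 828.2 mm and w√2 ≈ 1171.2 mm → F0 = 828 × 1171 mm.
F1: ⌊1171/2⌋ × 828 = 585 × 828 mm
F2: ⌊828/2⌋ × 585 = 414 × 585 mm
F3: ⌊585/2⌋ × 414 = 292 × 414 mm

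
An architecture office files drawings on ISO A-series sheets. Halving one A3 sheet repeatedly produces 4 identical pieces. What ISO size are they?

A5

4 = 2^2, so 2 halving steps.
A3 → A4 → … → A5 after 2 steps.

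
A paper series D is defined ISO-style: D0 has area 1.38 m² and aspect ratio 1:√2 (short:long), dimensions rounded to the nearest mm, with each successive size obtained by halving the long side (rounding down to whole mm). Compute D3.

349 × 494 mm

Let D0's short side be w mm. w · w√2 = 1.38 m² = 1,380,000 mm², so w ≈ 987.8 mm and w√2 ≈ 1397.0 mm → D0 = 988 × 1397 mm.
D1: ⌊1397/2⌋ × 988 = 698 × 988 mm
D2: ⌊988/2⌋ × 698 = 494 × 698 mm
D3: ⌊698/2⌋ × 494 = 349 × 494 mm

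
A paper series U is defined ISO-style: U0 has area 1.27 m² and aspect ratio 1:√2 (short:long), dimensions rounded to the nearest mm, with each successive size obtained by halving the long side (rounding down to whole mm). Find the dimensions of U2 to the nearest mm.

474 × 670 mm

Let U0's short side be w mm. w · w√2 = 1.27 m² = 1,270,000 mm², so w ≈ 947.6 mm and w√2 ≈ 1340.2 mm → U0 = 948 × 1340 mm.
U1: ⌊1340/2⌋ × 948 = 670 × 948 mm
U2: ⌊948/2⌋ × 670 = 474 × 670 mm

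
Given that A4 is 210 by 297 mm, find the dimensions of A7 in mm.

74 × 105 mm

A5: ⌊297/2⌋ × 210 = 148 × 210 mm
A6: ⌊210/2⌋ × 148 = 105 × 148 mm
A7: ⌊148/2⌋ × 105 = 74 × 105 mm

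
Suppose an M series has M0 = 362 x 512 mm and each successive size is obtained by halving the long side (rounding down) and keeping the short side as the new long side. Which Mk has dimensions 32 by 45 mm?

M7

M0: 362 × 512 mm
M1: 256 × 362 mm
M2: 181 × 256 mm
M3: 128 × 181 mm
M4: 90 × 128 mm
M5: 64 × 90 mm
M6: 45 × 64 mm
M7: 32 × 45 mm
M8: 22 × 32 mm
→ matches M7.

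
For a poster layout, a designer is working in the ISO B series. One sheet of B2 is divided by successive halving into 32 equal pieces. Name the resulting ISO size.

32 = 2^5, so 5 halving steps.
B2 → B3 → … → B7 after 5 steps.

B7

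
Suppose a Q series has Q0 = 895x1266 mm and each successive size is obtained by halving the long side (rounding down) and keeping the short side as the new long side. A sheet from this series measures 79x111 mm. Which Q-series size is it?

Q7

Q0: 895 × 1266 mm
Q1: 633 × 895 mm
Q2: 447 × 633 mm
Q3: 316 × 447 mm
Q4: 223 × 316 mm
Q5: 158 × 223 mm
Q6: 111 × 158 mm
Q7: 79 × 111 mm
Q8: 55 × 79 mm
→ matches Q7.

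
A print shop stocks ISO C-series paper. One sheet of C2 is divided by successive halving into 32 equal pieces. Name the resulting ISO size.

32 = 2^5, so 5 halving steps.
C2 → C3 → … → C7 after 5 steps.

C7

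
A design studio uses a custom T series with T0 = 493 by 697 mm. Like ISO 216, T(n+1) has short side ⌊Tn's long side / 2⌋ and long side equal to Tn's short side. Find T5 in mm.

87 × 123 mm

T1: ⌊697/2⌋ × 493 = 348 × 493 mm
T2: ⌊493/2⌋ × 348 = 246 × 348 mm
T3: ⌊348/2⌋ × 246 = 174 × 246 mm
T4: ⌊246/2⌋ × 174 = 123 × 174 mm
T5: ⌊174/2⌋ × 123 = 87 × 123 mm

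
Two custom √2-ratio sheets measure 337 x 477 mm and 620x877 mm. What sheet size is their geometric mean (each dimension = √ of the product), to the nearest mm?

457 × 647 mm

Short side: √(337 · 620) = √208940 ≈ 457.1 → 457 mm
Long side: √(477 · 877) = √418329 ≈ 646.8 → 647 mm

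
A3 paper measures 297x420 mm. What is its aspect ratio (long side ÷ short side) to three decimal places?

420 / 297 = 1.414
Matches √2 ≈ 1.414 — the ISO 216 defining ratio.

1.414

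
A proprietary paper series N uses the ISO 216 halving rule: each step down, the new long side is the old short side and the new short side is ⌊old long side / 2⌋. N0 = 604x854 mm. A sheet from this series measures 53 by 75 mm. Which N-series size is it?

N7

N0: 604 × 854 mm
N1: 427 × 604 mm
N2: 302 × 427 mm
N3: 213 × 302 mm
N4: 151 × 213 mm
N5: 106 × 151 mm
N6: 75 × 106 mm
N7: 53 × 75 mm
N8: 37 × 53 mm
→ matches N7.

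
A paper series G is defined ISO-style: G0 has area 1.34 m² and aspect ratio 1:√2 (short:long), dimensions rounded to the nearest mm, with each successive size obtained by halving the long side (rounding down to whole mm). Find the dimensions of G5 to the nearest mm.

172 × 243 mm

Let G0's short side be w mm. w · w√2 = 1.34 m² = 1,340,000 mm², so w ≈ 973.4 mm and w√2 ≈ 1376.6 mm → G0 = 973 × 1377 mm.
G1: ⌊1377/2⌋ × 973 = 688 × 973 mm
G2: ⌊973/2⌋ × 688 = 486 × 688 mm
G3: ⌊688/2⌋ × 486 = 344 × 486 mm
G4: ⌊486/2⌋ × 344 = 243 × 344 mm
G5: ⌊344/2⌋ × 243 = 172 × 243 mm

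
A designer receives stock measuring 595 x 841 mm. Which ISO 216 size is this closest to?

A1 (594 × 841 mm)

Aspect ratio 841/595 ≈ 1.413 — close to the ISO √2 ≈ 1.414.
In the A-series (A0 area = 1 m²): A1 = 594 × 841 mm.
Off by 1 mm total — nearest standard size.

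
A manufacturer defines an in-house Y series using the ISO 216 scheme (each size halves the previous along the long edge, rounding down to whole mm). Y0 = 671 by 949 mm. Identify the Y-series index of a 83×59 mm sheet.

Y0: 671 × 949 mm
Y1: 474 × 671 mm
Y2: 335 × 474 mm
Y3: 237 × 335 mm
Y4: 167 × 237 mm
Y5: 118 × 167 mm
Y6: 83 × 118 mm
Y7: 59 × 83 mm
Y8: 41 × 59 mm
→ matches Y7.

Y7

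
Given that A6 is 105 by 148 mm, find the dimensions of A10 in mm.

26 × 37 mm

A7: ⌊148/2⌋ × 105 = 74 × 105 mm
A8: ⌊105/2⌋ × 74 = 52 × 74 mm
A9: ⌊74/2⌋ × 52 = 37 × 52 mm
A10: ⌊52/2⌋ × 37 = 26 × 37 mm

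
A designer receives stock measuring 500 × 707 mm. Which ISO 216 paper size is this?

Aspect ratio 707/500 ≈ 1.414 — close to the ISO √2 ≈ 1.414.
In the B-series (B0 = 1000 × 1414 mm): B2 = 500 × 707 mm.

B2 (500 × 707 mm)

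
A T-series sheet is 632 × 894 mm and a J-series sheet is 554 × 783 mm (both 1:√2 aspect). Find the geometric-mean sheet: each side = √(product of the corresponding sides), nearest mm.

Short side: √(632 · 554) = √350128 ≈ 591.7 → 592 mm
Long side: √(894 · 783) = √700002 ≈ 836.7 → 837 mm

592 × 837 mm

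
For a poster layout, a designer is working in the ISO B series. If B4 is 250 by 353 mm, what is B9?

44 × 62 mm

B5: ⌊353/2⌋ × 250 = 176 × 250 mm
B6: ⌊250/2⌋ × 176 = 125 × 176 mm
B7: ⌊176/2⌋ × 125 = 88 × 125 mm
B8: ⌊125/2⌋ × 88 = 62 × 88 mm
B9: ⌊88/2⌋ × 62 = 44 × 62 mm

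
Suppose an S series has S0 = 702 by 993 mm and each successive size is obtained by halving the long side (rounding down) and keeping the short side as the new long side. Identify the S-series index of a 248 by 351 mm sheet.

S3

S0: 702 × 993 mm
S1: 496 × 702 mm
S2: 351 × 496 mm
S3: 248 × 351 mm
S4: 175 × 248 mm
→ matches S3.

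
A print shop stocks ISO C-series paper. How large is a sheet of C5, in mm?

162 × 229 mm

C0 = 917 × 1297 mm (C0 is the geometric mean of A0 and B0, aspect 1:√2).
C1: ⌊1297/2⌋ × 917 = 648 × 917 mm
C2: ⌊917/2⌋ × 648 = 458 × 648 mm
C3: ⌊648/2⌋ × 458 = 324 × 458 mm
C4: ⌊458/2⌋ × 324 = 229 × 324 mm
C5: ⌊324/2⌋ × 229 = 162 × 229 mm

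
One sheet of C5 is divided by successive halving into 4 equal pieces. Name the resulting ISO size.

4 = 2^2, so 2 halving steps.
C5 → C6 → … → C7 after 2 steps.

C7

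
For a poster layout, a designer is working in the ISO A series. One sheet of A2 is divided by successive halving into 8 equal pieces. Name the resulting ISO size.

8 = 2^3, so 3 halving steps.
A2 → A3 → … → A5 after 3 steps.

A5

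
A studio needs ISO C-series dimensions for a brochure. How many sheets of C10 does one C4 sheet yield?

C4 = 229 × 324 mm; C10 = 28 × 40 mm.
Each halving step doubles the count; 6 steps from C4 to C10.
2^6 = 64.

64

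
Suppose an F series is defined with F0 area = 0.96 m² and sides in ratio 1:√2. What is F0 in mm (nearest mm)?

Let the short side be w mm. Then w · w√2 = 0.96 m² = 960,000 mm².
w² = 960,000/√2, so w ≈ 823.9 mm; long side = w√2 ≈ 1165.2 mm.

824 × 1165 mm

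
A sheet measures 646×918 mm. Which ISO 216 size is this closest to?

C1 (648 × 917 mm)

Aspect ratio 918/646 ≈ 1.421 — close to the ISO √2 ≈ 1.414.
In the C-series (envelope sizes, between A and B): C1 = 648 × 917 mm.
Off by 3 mm total — nearest standard size.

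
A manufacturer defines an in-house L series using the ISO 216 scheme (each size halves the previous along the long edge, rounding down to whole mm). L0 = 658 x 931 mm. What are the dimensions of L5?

L1: ⌊931/2⌋ × 658 = 465 × 658 mm
L2: ⌊658/2⌋ × 465 = 329 × 465 mm
L3: ⌊465/2⌋ × 329 = 232 × 329 mm
L4: ⌊329/2⌋ × 232 = 164 × 232 mm
L5: ⌊232/2⌋ × 164 = 116 × 164 mm

116 × 164 mm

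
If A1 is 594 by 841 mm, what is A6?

A2: ⌊841/2⌋ × 594 = 420 × 594 mm
A3: ⌊594/2⌋ × 420 = 297 × 420 mm
A4: ⌊420/2⌋ × 297 = 210 × 297 mm
A5: ⌊297/2⌋ × 210 = 148 × 210 mm
A6: ⌊210/2⌋ × 148 = 105 × 148 mm

105 × 148 mm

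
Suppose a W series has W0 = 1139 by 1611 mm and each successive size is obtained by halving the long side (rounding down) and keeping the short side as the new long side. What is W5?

W1: ⌊1611/2⌋ × 1139 = 805 × 1139 mm
W2: ⌊1139/2⌋ × 805 = 569 × 805 mm
W3: ⌊805/2⌋ × 569 = 402 × 569 mm
W4: ⌊569/2⌋ × 402 = 284 × 402 mm
W5: ⌊402/2⌋ × 284 = 201 × 284 mm

201 × 284 mm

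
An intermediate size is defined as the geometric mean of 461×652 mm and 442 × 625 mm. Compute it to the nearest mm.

Short side: √(461 · 442) = √203762 ≈ 451.4 → 451 mm
Long side: √(652 · 625) = √407500 ≈ 638.4 → 638 mm

451 × 638 mm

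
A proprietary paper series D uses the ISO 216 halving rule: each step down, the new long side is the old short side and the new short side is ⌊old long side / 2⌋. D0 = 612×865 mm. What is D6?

D1 = 432 × 612 mm (from D0 by 1 halving).
D2: ⌊612/2⌋ × 432 = 306 × 432 mm
D3: ⌊432/2⌋ × 306 = 216 × 306 mm
D4: ⌊306/2⌋ × 216 = 153 × 216 mm
D5: ⌊216/2⌋ × 153 = 108 × 153 mm
D6: ⌊153/2⌋ × 108 = 76 × 108 mm

76 × 108 mm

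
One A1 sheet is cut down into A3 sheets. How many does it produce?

4

Each ISO step halves the sheet: 1 × A1 → 2 × A2 → 4 × A3
From A1 to A3 is 2 halving steps: 2^2 = 4.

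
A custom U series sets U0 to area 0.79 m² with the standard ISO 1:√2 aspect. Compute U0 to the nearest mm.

Let the short side be w mm. Then w · w√2 = 0.79 m² = 790,000 mm².
w² = 790,000/√2, so w ≈ 747.4 mm; long side = w√2 ≈ 1057.0 mm.

747 × 1057 mm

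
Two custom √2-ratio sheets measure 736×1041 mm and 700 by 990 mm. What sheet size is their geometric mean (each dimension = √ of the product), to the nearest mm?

Short side: √(736 · 700) = √515200 ≈ 717.8 → 718 mm
Long side: √(1041 · 990) = √1030590 ≈ 1015.2 → 1015 mm

718 × 1015 mm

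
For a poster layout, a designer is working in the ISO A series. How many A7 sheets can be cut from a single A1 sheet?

64

Each ISO step halves the sheet: 1 × A1 → 2 × A2 → 4 × A3 → 8 × A4 → …
From A1 to A7 is 6 halving steps: 2^6 = 64.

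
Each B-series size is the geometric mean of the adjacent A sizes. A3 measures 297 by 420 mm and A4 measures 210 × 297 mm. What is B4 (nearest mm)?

Short side: √(297 · 210) = √62370 ≈ 249.7 → 250 mm
Long side: √(420 · 297) = √124740 ≈ 353.2 → 353 mm

250 × 353 mm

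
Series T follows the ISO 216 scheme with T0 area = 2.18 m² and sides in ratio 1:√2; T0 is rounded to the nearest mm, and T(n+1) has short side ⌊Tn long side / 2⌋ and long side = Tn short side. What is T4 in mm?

Let T0's short side be w mm. w · w√2 = 2.18 m² = 2,180,000 mm², so w ≈ 1241.6 mm and w√2 ≈ 1755.8 mm → T0 = 1242 × 1756 mm.
T1: ⌊1756/2⌋ × 1242 = 878 × 1242 mm
T2: ⌊1242/2⌋ × 878 = 621 × 878 mm
T3: ⌊878/2⌋ × 621 = 439 × 621 mm
T4: ⌊621/2⌋ × 439 = 310 × 439 mm

310 × 439 mm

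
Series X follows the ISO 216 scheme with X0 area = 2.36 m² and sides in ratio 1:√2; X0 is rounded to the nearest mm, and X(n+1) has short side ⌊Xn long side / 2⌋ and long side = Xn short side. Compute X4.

323 × 456 mm

Let X0's short side be w mm. w · w√2 = 2.36 m² = 2,360,000 mm², so w ≈ 1291.8 mm and w√2 ≈ 1826.9 mm → X0 = 1292 × 1827 mm.
X1: ⌊1827/2⌋ × 1292 = 913 × 1292 mm
X2: ⌊1292/2⌋ × 913 = 646 × 913 mm
X3: ⌊913/2⌋ × 646 = 456 × 646 mm
X4: ⌊646/2⌋ × 456 = 323 × 456 mm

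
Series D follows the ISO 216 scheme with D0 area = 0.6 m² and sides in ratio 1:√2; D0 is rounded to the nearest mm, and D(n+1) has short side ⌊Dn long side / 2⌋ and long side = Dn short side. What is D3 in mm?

230 × 325 mm

Let D0's short side be w mm. w · w√2 = 0.6 m² = 600,000 mm², so w ≈ 651.4 mm and w√2 ≈ 921.2 mm → D0 = 651 × 921 mm.
D1: ⌊921/2⌋ × 651 = 460 × 651 mm
D2: ⌊651/2⌋ × 460 = 325 × 460 mm
D3: ⌊460/2⌋ × 325 = 230 × 325 mm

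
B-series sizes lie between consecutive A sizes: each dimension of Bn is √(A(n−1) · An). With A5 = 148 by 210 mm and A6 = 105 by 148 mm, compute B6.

125 × 176 mm

Short side: √(148 · 105) = √15540 ≈ 124.7 → 125 mm
Long side: √(210 · 148) = √31080 ≈ 176.3 → 176 mm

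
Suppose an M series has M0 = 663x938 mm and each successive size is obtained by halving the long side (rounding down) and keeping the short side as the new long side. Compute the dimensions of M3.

234 × 331 mm

M1: ⌊938/2⌋ × 663 = 469 × 663 mm
M2: ⌊663/2⌋ × 469 = 331 × 469 mm
M3: ⌊469/2⌋ × 331 = 234 × 331 mm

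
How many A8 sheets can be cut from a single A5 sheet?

8

Each ISO step halves the sheet: 1 × A5 → 2 × A6 → 4 × A7 → 8 × A8
From A5 to A8 is 3 halving steps: 2^3 = 8.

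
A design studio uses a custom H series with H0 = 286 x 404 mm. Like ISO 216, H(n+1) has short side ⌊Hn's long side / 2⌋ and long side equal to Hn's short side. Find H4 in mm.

71 × 101 mm

H1: ⌊404/2⌋ × 286 = 202 × 286 mm
H2: ⌊286/2⌋ × 202 = 143 × 202 mm
H3: ⌊202/2⌋ × 143 = 101 × 143 mm
H4: ⌊143/2⌋ × 101 = 71 × 101 mm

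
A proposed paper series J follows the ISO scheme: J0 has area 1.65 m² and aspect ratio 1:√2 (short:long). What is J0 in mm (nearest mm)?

Let the short side be w mm. Then w · w√2 = 1.65 m² = 1,650,000 mm².
w² = 1,650,000/√2, so w ≈ 1080.2 mm; long side = w√2 ≈ 1527.6 mm.

1080 × 1528 mm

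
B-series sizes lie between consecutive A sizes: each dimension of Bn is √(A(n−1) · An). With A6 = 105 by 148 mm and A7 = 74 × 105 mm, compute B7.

Short side: √(105 · 74) = √7770 ≈ 88.1 → 88 mm
Long side: √(148 · 105) = √15540 ≈ 124.7 → 125 mm

88 × 125 mm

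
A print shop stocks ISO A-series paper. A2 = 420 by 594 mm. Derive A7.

A3: ⌊594/2⌋ × 420 = 297 × 420 mm
A4: ⌊420/2⌋ × 297 = 210 × 297 mm
A5: ⌊297/2⌋ × 210 = 148 × 210 mm
A6: ⌊210/2⌋ × 148 = 105 × 148 mm
A7: ⌊148/2⌋ × 105 = 74 × 105 mm

74 × 105 mm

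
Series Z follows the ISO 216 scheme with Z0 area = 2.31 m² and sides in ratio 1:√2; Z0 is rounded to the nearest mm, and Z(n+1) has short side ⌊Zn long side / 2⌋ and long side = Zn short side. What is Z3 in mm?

Let Z0's short side be w mm. w · w√2 = 2.31 m² = 2,310,000 mm², so w ≈ 1278.1 mm and w√2 ≈ 1807.4 mm → Z0 = 1278 × 1807 mm.
Z1: ⌊1807/2⌋ × 1278 = 903 × 1278 mm
Z2: ⌊1278/2⌋ × 903 = 639 × 903 mm
Z3: ⌊903/2⌋ × 639 = 451 × 639 mm

451 × 639 mm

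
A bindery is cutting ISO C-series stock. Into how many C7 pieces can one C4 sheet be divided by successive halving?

Each ISO step halves the sheet: 1 × C4 → 2 × C5 → 4 × C6 → 8 × C7
From C4 to C7 is 3 halving steps: 2^3 = 8.

8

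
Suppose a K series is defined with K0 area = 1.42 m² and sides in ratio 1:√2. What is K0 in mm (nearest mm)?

Let the short side be w mm. Then w · w√2 = 1.42 m² = 1,420,000 mm².
w² = 1,420,000/√2, so w ≈ 1002.0 mm; long side = w√2 ≈ 1417.1 mm.

1002 × 1417 mm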